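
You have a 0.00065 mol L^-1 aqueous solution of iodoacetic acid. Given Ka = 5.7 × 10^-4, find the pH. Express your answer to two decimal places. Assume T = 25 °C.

ICH2COOH ⇌ ICH2COO- + H+
From the ICE table, Ka = x²/(0.00065 − x) = 5.7 × 10^-4.
The 5% rule fails; solving x² + Ka·x − Ka·C₀ = 0 exactly:
x = [−0.00057 + √(0.00057² + 1.48e-06)]/2 = 3.87 × 10^-4 M
pH = −log(3.87 × 10^-4) = 3.41

pH = 3.41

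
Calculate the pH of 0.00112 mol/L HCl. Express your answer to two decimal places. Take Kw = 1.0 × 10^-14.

HCl is a strong acid and dissociates completely, so [H+] = 0.00112 M.
pH = -log(0.00112) = 2.95

pH = 2.95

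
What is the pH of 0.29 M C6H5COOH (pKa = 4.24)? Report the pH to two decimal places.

C6H5COOH ⇌ C6H5COO- + H+
Ka = 10^(−4.24) = 5.75 × 10^-5
From the ICE table, Ka = x²/(0.29 − x) = 5.75 × 10^-5.
Assume x ≪ 0.29: x ≈ √(5.75 × 10^-5 × 0.29) = 4.08 × 10^-3 M
pH = −log(4.08 × 10^-3) = 2.39

pH = 2.39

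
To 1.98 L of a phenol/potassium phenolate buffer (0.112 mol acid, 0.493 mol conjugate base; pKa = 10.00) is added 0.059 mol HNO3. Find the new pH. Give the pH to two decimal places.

After neutralization: n(C6H5OH) = 0.171 mol, n(C6H5O-) = 0.434 mol.
pH = pKa + log(n_C6H5O-/n_C6H5OH) = 10.00 + log(0.434/0.171) = 10.00 + (+0.404)

pH = 10.40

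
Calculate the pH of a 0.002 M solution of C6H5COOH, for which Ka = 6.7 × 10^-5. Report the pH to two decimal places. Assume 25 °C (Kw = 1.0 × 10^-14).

pH = 3.48

C6H5COOH ⇌ C6H5COO- + H+
From the ICE table, Ka = [H+]²/(0.002 − [H+]) = 6.7 × 10^-5.
Here C₀/Ka ≈ 29.9, so the small-[H+] approximation fails. Use the quadratic:
[H+] = [−6.7e-05 + √(6.7e-05² + 5.36e-07)]/2 = 3.34 × 10^-4 M
pH = −log[H+] = −log(3.34 × 10^-4) = 3.48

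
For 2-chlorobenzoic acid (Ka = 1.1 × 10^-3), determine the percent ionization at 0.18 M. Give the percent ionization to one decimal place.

7.5%

ClC6H4COOH ⇌ ClC6H4COO- + H+; let x = [H+] at equilibrium.
Ka = x²/(C₀ − x); solving the quadratic gives x = 1.35 × 10^-2 M.
Fraction ionized = 1.35 × 10^-2 / 0.18 = 0.0750 → 7.5%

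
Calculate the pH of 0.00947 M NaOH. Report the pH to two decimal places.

NaOH is a strong base; [OH-] = 0.00947 M.
pOH = -log(0.00947) = 2.02
pH = 14.00 - 2.02 = 11.98

pH = 11.98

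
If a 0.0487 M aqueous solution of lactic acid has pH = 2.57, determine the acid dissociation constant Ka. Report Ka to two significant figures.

Ka = 1.6 × 10^-4

[H+] = 10^(-2.57) = 2.69 × 10^-3 M
At equilibrium [HA] = 0.0487 − 2.69 × 10^-3 = 4.60 × 10^-2 M
Ka = [H+][A-]/[HA] = (2.69 × 10^-3)² / 4.60 × 10^-2 = 1.6 × 10^-4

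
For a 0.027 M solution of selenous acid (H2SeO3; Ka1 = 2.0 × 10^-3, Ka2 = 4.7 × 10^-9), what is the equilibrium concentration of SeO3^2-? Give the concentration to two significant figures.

4.7 × 10^-9 M

First ionization gives [H+] ≈ [HSeO3-] = 6.42 × 10^-3 M.
Second step: Ka2 = [H+][SeO3^2-]/[HSeO3-] ≈ [SeO3^2-] (since [H+] ≈ [HSeO3-]).
So [SeO3^2-] ≈ Ka2.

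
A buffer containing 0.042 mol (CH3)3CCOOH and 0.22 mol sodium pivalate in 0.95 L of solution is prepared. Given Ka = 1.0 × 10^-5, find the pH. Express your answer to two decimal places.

pH = 5.72

pKa = −log(1.0 × 10^-5) = 5.000
Henderson–Hasselbalch: pH = pKa + log([(CH3)3CCOO-]/[(CH3)3CCOOH]) = 5.000 + log(0.22/0.042)
pH = 5.000 + (+0.719) = 5.72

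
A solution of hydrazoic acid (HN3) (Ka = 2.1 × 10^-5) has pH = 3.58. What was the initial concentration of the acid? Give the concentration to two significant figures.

[H+] = 10^(-3.58) = 2.63 × 10^-4 M = x
Ka = x²/(C₀ − x) ⇒ C₀ = x + x²/Ka
C₀ = 2.63 × 10^-4 + (2.63 × 10^-4)²/(2.1 × 10^-5) = 3.56 × 10^-3 M

C₀ = 3.6 × 10^-3 M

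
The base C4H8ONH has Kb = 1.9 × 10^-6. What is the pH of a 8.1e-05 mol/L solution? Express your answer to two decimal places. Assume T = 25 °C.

C4H8ONH + H2O ⇌ C4H8ONH2+ + OH-
Kb = x²/(8.1e-05 − x) = 1.9 × 10^-6
x is not negligible relative to C₀; solve x² + 1.9e-06·x − 1.54e-10 = 0.
x = (−Kb + √(Kb² + 4·Kb·C₀))/2 = 1.15 × 10^-5 M
pOH = 4.94, so pH = 14.00 − pOH = 9.06

pH = 9.06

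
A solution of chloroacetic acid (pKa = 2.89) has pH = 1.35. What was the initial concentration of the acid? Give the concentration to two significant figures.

C₀ = 1.6 M

[H+] = 10^(-1.35) = 4.47 × 10^-2 M = x
Ka = 10^(−2.89) = 1.29 × 10^-3
Ka = x²/(C₀ − x) ⇒ C₀ = x + x²/Ka
C₀ = 4.47 × 10^-2 + (4.47 × 10^-2)²/(1.29 × 10^-3) = 1.59 M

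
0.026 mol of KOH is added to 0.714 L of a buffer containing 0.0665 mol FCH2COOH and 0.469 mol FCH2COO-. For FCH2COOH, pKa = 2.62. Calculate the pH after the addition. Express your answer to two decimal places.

OH- converts FCH2COOH to FCH2COO-: FCH2COOH → 0.0405 mol, FCH2COO- → 0.495 mol.
pH = pKa + log([A⁻]/[HA]) = 2.62 + log(0.495/0.0405) = 2.62 +1.087

pH = 3.71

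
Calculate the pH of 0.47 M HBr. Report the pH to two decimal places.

HBr is a strong acid and dissociates completely, so [H+] = 0.47 M.
pH = -log(0.47) = 0.33

pH = 0.33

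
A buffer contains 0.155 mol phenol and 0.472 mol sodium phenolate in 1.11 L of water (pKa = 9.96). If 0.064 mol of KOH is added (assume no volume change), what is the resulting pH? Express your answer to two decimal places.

OH- converts C6H5OH to C6H5O-: C6H5OH → 0.091 mol, C6H5O- → 0.536 mol.
Henderson–Hasselbalch with mole ratio 0.536/0.091: pH = 9.96 + (+0.770)

pH = 10.73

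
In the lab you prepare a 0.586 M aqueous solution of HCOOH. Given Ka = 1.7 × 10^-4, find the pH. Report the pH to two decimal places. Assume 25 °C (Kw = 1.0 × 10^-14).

HCOOH ⇌ HCOO- + H+
Ka = x²/(0.586 − x) = 1.7 × 10^-4
Assume x ≪ 0.586: x ≈ √(1.7 × 10^-4 × 0.586) = 9.98 × 10^-3 M
(x/C₀ = 1.7% < 5%, so the approximation holds.)
pH = −log[H+] = −log(9.98 × 10^-3) = 2.00

pH = 2.00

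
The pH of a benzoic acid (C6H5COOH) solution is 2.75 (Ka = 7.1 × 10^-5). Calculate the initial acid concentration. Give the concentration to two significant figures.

C₀ = 4.6 × 10^-2 M

[H+] = 10^(-2.75) = 1.78 × 10^-3 M = x
Ka = x²/(C₀ − x) ⇒ C₀ = x + x²/Ka
C₀ = 1.78 × 10^-3 + (1.78 × 10^-3)²/(7.1 × 10^-5) = 4.64 × 10^-2 M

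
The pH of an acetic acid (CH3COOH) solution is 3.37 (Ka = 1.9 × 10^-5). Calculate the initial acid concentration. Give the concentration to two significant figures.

C₀ = 1.0 × 10^-2 M

[H+] = 10^(-3.37) = 4.27 × 10^-4 M = x
Ka = x²/(C₀ − x) ⇒ C₀ = x + x²/Ka
C₀ = 4.27 × 10^-4 + (4.27 × 10^-4)²/(1.9 × 10^-5) = 1.00 × 10^-2 M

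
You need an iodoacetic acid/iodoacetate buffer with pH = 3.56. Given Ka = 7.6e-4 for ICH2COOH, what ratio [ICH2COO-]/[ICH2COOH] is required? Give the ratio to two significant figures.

pKa = -log(7.6 × 10^-4) = 3.119
pH = pKa + log(r) ⇒ log(r) = 3.56 − 3.119 = +0.441
r = [ICH2COO-]/[ICH2COOH] = 10^(+0.441) = 2.76

ratio = 2.8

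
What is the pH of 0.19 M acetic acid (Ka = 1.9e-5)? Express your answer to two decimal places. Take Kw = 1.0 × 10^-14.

CH3COOH ⇌ CH3COO- + H+
Ka = x²/(0.19 − x) = 1.9 × 10^-5
Neglecting x in the denominator: x = √(1.9 × 10^-5 × 0.19) = 1.90 × 10^-3 M
(x/C₀ = 1% < 5%, so the approximation holds.)
pH = −log(1.90 × 10^-3) = 2.72

pH = 2.72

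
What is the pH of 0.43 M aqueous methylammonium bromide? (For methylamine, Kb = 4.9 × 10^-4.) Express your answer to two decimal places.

CH3NH3+ is the conjugate acid of the weak base CH3NH2.
Ka = Kw/Kb = 1.0×10^-14 / 4.9 × 10^-4 = 2.04 × 10^-11
From the ICE table, Ka = [H+]²/(0.43 − [H+]) = 2.04 × 10^-11.
Neglecting [H+] in the denominator: [H+] = √(2.04 × 10^-11 × 0.43) = 2.96 × 10^-6 M
([H+]/C₀ = 0.00069% < 5%, so the approximation holds.)
pH = −log(2.96 × 10^-6) = 5.53

pH = 5.53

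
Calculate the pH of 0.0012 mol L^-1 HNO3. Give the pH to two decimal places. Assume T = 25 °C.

HNO3 is a strong acid and dissociates completely, so [H+] = 0.0012 M.
pH = -log(0.0012) = 2.92

pH = 2.92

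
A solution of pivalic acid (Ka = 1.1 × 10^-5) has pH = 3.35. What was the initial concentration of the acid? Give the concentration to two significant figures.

C₀ = 1.9 × 10^-2 M

[H+] = 10^(-3.35) = 4.47 × 10^-4 M = x
Ka = x²/(C₀ − x) ⇒ C₀ = x + x²/Ka
C₀ = 4.47 × 10^-4 + (4.47 × 10^-4)²/(1.1 × 10^-5) = 1.86 × 10^-2 M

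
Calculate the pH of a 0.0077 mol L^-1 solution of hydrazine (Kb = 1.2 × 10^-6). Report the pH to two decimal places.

N2H4 + H2O ⇌ N2H5+ + OH-
From the ICE table, Kb = [OH-]²/(0.0077 − [OH-]) = 1.2 × 10^-6.
Since Kb ≪ C₀, [OH-] ≈ √(Kb·C₀) = 9.61 × 10^-5 M.
pOH = 4.02, so pH = 14.00 − pOH = 9.98

pH = 9.98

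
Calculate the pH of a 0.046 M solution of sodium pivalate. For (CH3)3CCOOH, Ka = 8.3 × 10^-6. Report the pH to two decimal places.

pH = 8.87

(CH3)3CCOO- is the conjugate base of the weak acid (CH3)3CCOOH.
Kb = Kw/Ka = 1.0×10^-14 / 8.3 × 10^-6 = 1.20 × 10^-9
From the ICE table, Kb = [OH-]²/(0.046 − [OH-]) = 1.20 × 10^-9.
Since Kb ≪ C₀, [OH-] ≈ √(Kb·C₀) = 7.43 × 10^-6 M.
pOH = −log(7.43 × 10^-6) = 5.13; pH = 14.00 − 5.13 = 8.87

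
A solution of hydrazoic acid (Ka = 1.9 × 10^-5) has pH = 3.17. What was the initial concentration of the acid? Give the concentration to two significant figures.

C₀ = 2.5 × 10^-2 M

[H+] = 10^(-3.17) = 6.76 × 10^-4 M = x
Ka = x²/(C₀ − x) ⇒ C₀ = x + x²/Ka
C₀ = 6.76 × 10^-4 + (6.76 × 10^-4)²/(1.9 × 10^-5) = 2.47 × 10^-2 M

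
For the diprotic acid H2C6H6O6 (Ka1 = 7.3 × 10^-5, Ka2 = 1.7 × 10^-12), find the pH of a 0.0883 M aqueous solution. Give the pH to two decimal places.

Since Ka1 ≫ Ka2, the first ionization dominates [H+].
Ka1 = x²/(0.0883 − x) = 7.3 × 10^-5
x ≈ √(7.3 × 10^-5 × 0.0883) = 2.54 × 10^-3 M
pH = −log(2.54 × 10^-3) = 2.60

pH = 2.60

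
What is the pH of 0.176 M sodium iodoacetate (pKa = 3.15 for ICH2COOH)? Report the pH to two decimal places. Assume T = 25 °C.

pH = 8.20

ICH2COO- is the conjugate base of the weak acid ICH2COOH.
Ka = 10^(−3.15) = 7.08 × 10^-4
Kb = Kw/Ka = 1.0×10^-14 / 7.08 × 10^-4 = 1.41 × 10^-11
Let x = [OH-] at equilibrium. Kb = x²/(0.176 − x).
Assume x ≪ 0.176: x ≈ √(1.41 × 10^-11 × 0.176) = 1.58 × 10^-6 M
pOH = 5.80, so pH = 14.00 − pOH = 8.20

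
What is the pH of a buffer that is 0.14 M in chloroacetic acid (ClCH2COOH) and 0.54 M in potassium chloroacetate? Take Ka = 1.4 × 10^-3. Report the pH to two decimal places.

pH = 3.44

pKa = −log(1.4 × 10^-3) = 2.854
Using pH = pKa + log([base]/[acid]) with [base]/[acid] = 0.54/0.14:
pH = 2.854 + (+0.586) = 3.44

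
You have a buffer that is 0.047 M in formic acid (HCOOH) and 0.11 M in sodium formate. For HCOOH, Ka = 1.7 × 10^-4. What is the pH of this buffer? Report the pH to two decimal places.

pKa = −log(1.7 × 10^-4) = 3.770
Using pH = pKa + log([base]/[acid]) with [base]/[acid] = 0.11/0.047:
pH = 3.770 + (+0.369) = 4.14

pH = 4.14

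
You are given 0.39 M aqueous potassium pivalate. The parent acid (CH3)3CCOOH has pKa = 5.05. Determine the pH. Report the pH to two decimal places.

pH = 9.32

(CH3)3CCOO- is the conjugate base of the weak acid (CH3)3CCOOH.
Ka = 10^(−5.05) = 8.91 × 10^-6
Kb = Kw/Ka = 1.0×10^-14 / 8.91 × 10^-6 = 1.12 × 10^-9
Let x = [OH-] at equilibrium. Kb = x²/(0.39 − x).
Assume x ≪ 0.39: x ≈ √(1.12 × 10^-9 × 0.39) = 2.09 × 10^-5 M
Check: 0.0054% ionized — well under 5%, approximation valid.
pOH = 4.68, so pH = 14.00 − pOH = 9.32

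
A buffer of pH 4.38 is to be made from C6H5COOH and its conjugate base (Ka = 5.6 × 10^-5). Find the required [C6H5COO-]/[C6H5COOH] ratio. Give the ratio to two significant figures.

ratio = 1.3

pKa = -log(5.6 × 10^-5) = 4.252
pH = pKa + log(r) ⇒ log(r) = 4.38 − 4.252 = +0.128
r = [C6H5COO-]/[C6H5COOH] = 10^(+0.128) = 1.34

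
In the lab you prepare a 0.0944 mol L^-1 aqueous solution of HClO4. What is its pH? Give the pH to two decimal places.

HClO4 is a strong acid and dissociates completely, so [H+] = 0.0944 M.
pH = -log(0.0944) = 1.03

pH = 1.03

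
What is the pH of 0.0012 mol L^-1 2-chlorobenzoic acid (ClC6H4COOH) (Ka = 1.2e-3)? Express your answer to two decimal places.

pH = 3.13

ClC6H4COOH ⇌ ClC6H4COO- + H+
From the ICE table, Ka = [H+]²/(0.0012 − [H+]) = 1.2 × 10^-3.
The 5% rule fails; solving [H+]² + Ka·[H+] − Ka·C₀ = 0 exactly:
[H+] = [−0.0012 + √(0.0012² + 5.76e-06)]/2 = 7.42 × 10^-4 M
pH = −log(7.42 × 10^-4) = 3.13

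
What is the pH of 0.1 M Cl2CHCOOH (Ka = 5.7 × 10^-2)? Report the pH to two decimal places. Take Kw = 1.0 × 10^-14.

pH = 1.28

Cl2CHCOOH ⇌ Cl2CHCOO- + H+
Ka = x²/(0.1 − x) = 5.7 × 10^-2
x is not negligible relative to C₀; solve x² + 0.057·x − 0.0057 = 0.
x = [−0.057 + √(0.057² + 0.0228)]/2 = 5.22 × 10^-2 M
pH = −log[H+] = −log(5.22 × 10^-2) = 1.28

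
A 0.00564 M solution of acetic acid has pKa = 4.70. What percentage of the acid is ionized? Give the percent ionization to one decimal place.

5.8%

CH3COOH ⇌ CH3COO- + H+; let x = [H+] at equilibrium.
Ka = 10^(−4.70) = 2.00 × 10^-5
Solve x² + 2e-05x − 1.13e-07 = 0 → x = 3.26 × 10^-4 M
% ionization = x/C₀ × 100% = 3.26 × 10^-4/0.00564 × 100% = 5.8%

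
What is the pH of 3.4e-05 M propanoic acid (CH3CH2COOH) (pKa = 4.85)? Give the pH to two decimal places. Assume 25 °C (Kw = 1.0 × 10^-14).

CH3CH2COOH ⇌ CH3CH2COO- + H+
Ka = 10^(−4.85) = 1.41 × 10^-5
From the ICE table, Ka = x²/(3.4e-05 − x) = 1.41 × 10^-5.
x is not negligible relative to C₀; solve x² + 1.41e-05·x − 4.79e-10 = 0.
x = [−1.41e-05 + √(1.41e-05² + 1.92e-09)]/2 = 1.60 × 10^-5 M
pH = −log(1.60 × 10^-5) = 4.80

pH = 4.80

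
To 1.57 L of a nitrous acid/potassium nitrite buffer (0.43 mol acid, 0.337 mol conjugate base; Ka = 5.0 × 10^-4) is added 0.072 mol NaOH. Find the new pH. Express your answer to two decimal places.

pH = 3.36

OH- converts HNO2 to NO2-: HNO2 → 0.358 mol, NO2- → 0.409 mol.
pKa = −log(5.0 × 10^-4) = 3.301
pH = pKa + log(n_NO2-/n_HNO2) = 3.301 + log(0.409/0.358) = 3.301 + (+0.058)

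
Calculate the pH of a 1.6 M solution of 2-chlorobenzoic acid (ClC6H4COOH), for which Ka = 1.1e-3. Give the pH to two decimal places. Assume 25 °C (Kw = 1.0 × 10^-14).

ClC6H4COOH ⇌ ClC6H4COO- + H+
From the ICE table, Ka = x²/(1.6 − x) = 1.1 × 10^-3.
Assume x ≪ 1.6: x ≈ √(1.1 × 10^-3 × 1.6) = 4.20 × 10^-2 M
pH = −log(4.20 × 10^-2) = 1.38

pH = 1.38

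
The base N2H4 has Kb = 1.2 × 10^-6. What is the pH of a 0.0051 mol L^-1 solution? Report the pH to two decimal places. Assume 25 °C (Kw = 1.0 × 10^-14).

N2H4 + H2O ⇌ N2H5+ + OH-
Kb = [OH-]²/(0.0051 − [OH-]) = 1.2 × 10^-6
Assume [OH-] ≪ 0.0051: [OH-] ≈ √(1.2 × 10^-6 × 0.0051) = 7.82 × 10^-5 M
Check: 1.5% ionized — well under 5%, approximation valid.
pOH = −log(7.82 × 10^-5) = 4.11; pH = 14.00 − 4.11 = 9.89

pH = 9.89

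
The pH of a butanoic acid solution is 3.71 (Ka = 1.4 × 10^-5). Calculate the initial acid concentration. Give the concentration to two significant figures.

C₀ = 2.9 × 10^-3 M

[H+] = 10^(-3.71) = 1.95 × 10^-4 M = x
Ka = x²/(C₀ − x) ⇒ C₀ = x + x²/Ka
C₀ = 1.95 × 10^-4 + (1.95 × 10^-4)²/(1.4 × 10^-5) = 2.91 × 10^-3 M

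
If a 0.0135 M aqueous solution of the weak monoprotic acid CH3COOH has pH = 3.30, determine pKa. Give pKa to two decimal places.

[H+] = 10^(-3.30) = 5.01 × 10^-4 M
At equilibrium [HA] = 0.0135 − 5.01 × 10^-4 = 1.30 × 10^-2 M
Ka = [H+][A-]/[HA] = (5.01 × 10^-4)² / 1.30 × 10^-2 = 1.93 × 10^-5
pKa = -log(1.93 × 10^-5) = 4.71

pKa = 4.71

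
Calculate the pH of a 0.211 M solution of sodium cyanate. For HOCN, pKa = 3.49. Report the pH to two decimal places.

pH = 8.41

OCN- is the conjugate base of the weak acid HOCN.
Ka = 10^(−3.49) = 3.24 × 10^-4
Kb = Kw/Ka = 1.0×10^-14 / 3.24 × 10^-4 = 3.09 × 10^-11
From the ICE table, Kb = [OH-]²/(0.211 − [OH-]) = 3.09 × 10^-11.
Since Kb ≪ C₀, [OH-] ≈ √(Kb·C₀) = 2.55 × 10^-6 M.
Check: 0.0012% ionized — well under 5%, approximation valid.
pOH = 5.59, so pH = 14.00 − pOH = 8.41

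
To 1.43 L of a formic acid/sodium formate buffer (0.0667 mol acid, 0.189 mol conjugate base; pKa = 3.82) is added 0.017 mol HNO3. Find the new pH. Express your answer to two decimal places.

pH = 4.13

Added H+ converts HCOO- to HCOOH: HCOOH → 0.0837 mol, HCOO- → 0.172 mol.
pH = pKa + log(n_HCOO-/n_HCOOH) = 3.82 + log(0.172/0.0837) = 3.82 + (+0.313)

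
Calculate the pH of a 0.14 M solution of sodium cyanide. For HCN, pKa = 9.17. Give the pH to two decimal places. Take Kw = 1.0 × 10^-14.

CN- is the conjugate base of the weak acid HCN.
Ka = 10^(−9.17) = 6.76 × 10^-10
Kb = Kw/Ka = 1.0×10^-14 / 6.76 × 10^-10 = 1.48 × 10^-5
Kb = [OH-]²/(0.14 − [OH-]) = 1.48 × 10^-5
Assume [OH-] ≪ 0.14: [OH-] ≈ √(1.48 × 10^-5 × 0.14) = 1.44 × 10^-3 M
pOH = −log(1.44 × 10^-3) = 2.84; pH = 14.00 − 2.84 = 11.16

pH = 11.16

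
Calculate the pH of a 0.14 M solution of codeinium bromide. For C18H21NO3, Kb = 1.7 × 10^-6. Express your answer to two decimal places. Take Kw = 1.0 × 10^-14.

C18H22NO3+ is the conjugate acid of the weak base C18H21NO3.
Ka = Kw/Kb = 1.0×10^-14 / 1.7 × 10^-6 = 5.88 × 10^-9
From the ICE table, Ka = x²/(0.14 − x) = 5.88 × 10^-9.
Since Ka ≪ C₀, x ≈ √(Ka·C₀) = 2.87 × 10^-5 M.
pH = −log(2.87 × 10^-5) = 4.54

pH = 4.54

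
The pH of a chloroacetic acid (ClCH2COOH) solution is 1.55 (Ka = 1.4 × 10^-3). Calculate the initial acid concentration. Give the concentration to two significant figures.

[H+] = 10^(-1.55) = 2.82 × 10^-2 M = x
Ka = x²/(C₀ − x) ⇒ C₀ = x + x²/Ka
C₀ = 2.82 × 10^-2 + (2.82 × 10^-2)²/(1.4 × 10^-3) = 5.96 × 10^-1 M

C₀ = 6.0 × 10^-1 M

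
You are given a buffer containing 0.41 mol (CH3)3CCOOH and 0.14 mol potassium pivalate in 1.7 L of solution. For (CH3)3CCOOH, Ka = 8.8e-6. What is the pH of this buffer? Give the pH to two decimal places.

pKa = −log(8.8 × 10^-6) = 5.056
pH = pKa + log([A⁻]/[HA]) = 5.056 + log(0.14/0.41)
pH = 5.056 + (-0.467) = 4.59

pH = 4.59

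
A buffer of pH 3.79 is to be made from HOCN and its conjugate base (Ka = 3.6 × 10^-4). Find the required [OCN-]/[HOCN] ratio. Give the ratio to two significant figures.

pKa = -log(3.6 × 10^-4) = 3.444
pH = pKa + log(r) ⇒ log(r) = 3.79 − 3.444 = +0.346
r = [OCN-]/[HOCN] = 10^(+0.346) = 2.22

ratio = 2.2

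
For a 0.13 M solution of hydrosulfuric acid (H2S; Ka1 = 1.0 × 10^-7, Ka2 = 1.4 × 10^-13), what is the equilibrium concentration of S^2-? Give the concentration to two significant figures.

First ionization gives [H+] ≈ [HS-] = 1.14 × 10^-4 M.
Second step: Ka2 = [H+][S^2-]/[HS-] ≈ [S^2-] (since [H+] ≈ [HS-]).
So [S^2-] ≈ Ka2.

1.4 × 10^-13 M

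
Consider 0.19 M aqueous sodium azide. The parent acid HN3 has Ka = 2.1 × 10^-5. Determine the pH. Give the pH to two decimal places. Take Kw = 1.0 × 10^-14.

N3- is the conjugate base of the weak acid HN3.
Kb = Kw/Ka = 1.0×10^-14 / 2.1 × 10^-5 = 4.76 × 10^-10
From the ICE table, Kb = x²/(0.19 − x) = 4.76 × 10^-10.
Assume x ≪ 0.19: x ≈ √(4.76 × 10^-10 × 0.19) = 9.51 × 10^-6 M
pOH = 5.02, so pH = 14.00 − pOH = 8.98

pH = 8.98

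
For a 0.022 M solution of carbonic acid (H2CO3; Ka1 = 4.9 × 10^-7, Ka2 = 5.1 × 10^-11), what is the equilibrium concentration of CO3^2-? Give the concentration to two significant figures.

5.1 × 10^-11 M

First ionization gives [H+] ≈ [HCO3-] = 1.04 × 10^-4 M.
Second step: Ka2 = [H+][CO3^2-]/[HCO3-] ≈ [CO3^2-] (since [H+] ≈ [HCO3-]).
So [CO3^2-] ≈ Ka2.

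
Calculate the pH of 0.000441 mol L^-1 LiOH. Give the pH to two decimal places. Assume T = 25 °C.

pH = 10.64

LiOH is a strong base; [OH-] = 0.000441 M.
pOH = -log(0.000441) = 3.36
pH = 14.00 - 3.36 = 10.64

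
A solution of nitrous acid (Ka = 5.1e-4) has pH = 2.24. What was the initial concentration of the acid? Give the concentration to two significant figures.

C₀ = 7.1 × 10^-2 M

[H+] = 10^(-2.24) = 5.75 × 10^-3 M = x
Ka = x²/(C₀ − x) ⇒ C₀ = x + x²/Ka
C₀ = 5.75 × 10^-3 + (5.75 × 10^-3)²/(5.1 × 10^-4) = 7.06 × 10^-2 M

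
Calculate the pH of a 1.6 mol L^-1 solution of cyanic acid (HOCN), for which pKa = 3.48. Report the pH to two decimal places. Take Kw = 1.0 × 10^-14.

HOCN ⇌ OCN- + H+
Ka = 10^(−3.48) = 3.31 × 10^-4
Ka = x²/(1.6 − x) = 3.31 × 10^-4
Assume x ≪ 1.6: x ≈ √(3.31 × 10^-4 × 1.6) = 2.30 × 10^-2 M
(x/C₀ = 1.4% < 5%, so the approximation holds.)
pH = −log[H+] = −log(2.30 × 10^-2) = 1.64

pH = 1.64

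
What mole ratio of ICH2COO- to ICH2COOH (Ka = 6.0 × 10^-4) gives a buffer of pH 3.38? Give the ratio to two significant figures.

ratio = 1.4

pKa = -log(6.0 × 10^-4) = 3.222
pH = pKa + log(r) ⇒ log(r) = 3.38 − 3.222 = +0.158
r = [ICH2COO-]/[ICH2COOH] = 10^(+0.158) = 1.44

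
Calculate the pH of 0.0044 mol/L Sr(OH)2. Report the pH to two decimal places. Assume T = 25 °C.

Sr(OH)2 is a strong base (each formula unit releases 2 OH-); [OH-] = 0.0088 M.
pOH = -log(0.0088) = 2.06
pH = 14.00 - 2.06 = 11.94

pH = 11.94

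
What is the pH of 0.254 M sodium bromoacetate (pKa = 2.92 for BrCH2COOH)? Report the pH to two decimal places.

BrCH2COO- is the conjugate base of the weak acid BrCH2COOH.
Ka = 10^(−2.92) = 1.20 × 10^-3
Kb = Kw/Ka = 1.0×10^-14 / 1.20 × 10^-3 = 8.33 × 10^-12
Let x = [OH-] at equilibrium. Kb = x²/(0.254 − x).
Assume x ≪ 0.254: x ≈ √(8.33 × 10^-12 × 0.254) = 1.45 × 10^-6 M
Check: 0.00057% ionized — well under 5%, approximation valid.
pOH = 5.84, so pH = 14.00 − pOH = 8.16

pH = 8.16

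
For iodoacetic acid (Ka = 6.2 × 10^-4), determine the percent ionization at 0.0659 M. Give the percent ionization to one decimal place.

9.2%

ICH2COOH ⇌ ICH2COO- + H+; let x = [H+] at equilibrium.
Solve x² + 0.00062x − 4.09e-05 = 0 → x = 6.09 × 10^-3 M
% ionization = x/C₀ × 100% = 6.09 × 10^-3/0.0659 × 100% = 9.2%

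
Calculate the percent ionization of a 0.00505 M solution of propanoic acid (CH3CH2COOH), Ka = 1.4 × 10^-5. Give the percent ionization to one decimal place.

5.1%

CH3CH2COOH ⇌ CH3CH2COO- + H+; let x = [H+] at equilibrium.
Solve x² + 1.4e-05x − 7.07e-08 = 0 → x = 2.59 × 10^-4 M
% ionization = x/C₀ × 100% = 2.59 × 10^-4/0.00505 × 100% = 5.1%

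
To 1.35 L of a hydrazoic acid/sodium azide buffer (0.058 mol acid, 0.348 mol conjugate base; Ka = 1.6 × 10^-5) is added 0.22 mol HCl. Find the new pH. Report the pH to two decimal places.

Added H+ converts N3- to HN3: HN3 → 0.278 mol, N3- → 0.128 mol.
pKa = −log(1.6 × 10^-5) = 4.796
Henderson–Hasselbalch with mole ratio 0.128/0.278: pH = 4.796 + (-0.337)

pH = 4.46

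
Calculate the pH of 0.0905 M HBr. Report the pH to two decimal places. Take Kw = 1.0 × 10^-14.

HBr is a strong acid and dissociates completely, so [H+] = 0.0905 M.
pH = -log(0.0905) = 1.04

pH = 1.04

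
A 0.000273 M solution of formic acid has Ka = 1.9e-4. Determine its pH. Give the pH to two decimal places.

HCOOH ⇌ HCOO- + H+
From the ICE table, Ka = x²/(0.000273 − x) = 1.9 × 10^-4.
x is not negligible relative to C₀; solve x² + 0.00019·x − 5.19e-08 = 0.
x = (−Ka + √(Ka² + 4·Ka·C₀))/2 = 1.52 × 10^-4 M
pH = −log(1.52 × 10^-4) = 3.82

pH = 3.82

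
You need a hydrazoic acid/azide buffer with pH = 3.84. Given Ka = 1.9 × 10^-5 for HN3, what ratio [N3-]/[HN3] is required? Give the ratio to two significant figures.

pKa = -log(1.9 × 10^-5) = 4.721
pH = pKa + log(r) ⇒ log(r) = 3.84 − 4.721 = -0.881
r = [N3-]/[HN3] = 10^(-0.881) = 0.132

ratio = 0.13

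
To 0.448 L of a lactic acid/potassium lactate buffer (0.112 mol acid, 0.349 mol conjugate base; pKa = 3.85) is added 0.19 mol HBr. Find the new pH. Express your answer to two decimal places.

pH = 3.57

Added H+ converts CH3CH(OH)COO- to CH3CH(OH)COOH: CH3CH(OH)COOH → 0.302 mol, CH3CH(OH)COO- → 0.159 mol.
pH = pKa + log(n_CH3CH(OH)COO-/n_CH3CH(OH)COOH) = 3.85 + log(0.159/0.302) = 3.85 + (-0.279)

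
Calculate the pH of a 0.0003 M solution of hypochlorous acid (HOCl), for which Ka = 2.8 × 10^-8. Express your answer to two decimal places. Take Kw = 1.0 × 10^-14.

HOCl ⇌ OCl- + H+
From the ICE table, Ka = x²/(0.0003 − x) = 2.8 × 10^-8.
Since Ka ≪ C₀, x ≈ √(Ka·C₀) = 2.90 × 10^-6 M.
(x/C₀ = 0.97% < 5%, so the approximation holds.)
pH = −log[H+] = −log(2.90 × 10^-6) = 5.54

pH = 5.54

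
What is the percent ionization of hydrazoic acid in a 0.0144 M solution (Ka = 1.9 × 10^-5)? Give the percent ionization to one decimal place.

HN3 ⇌ N3- + H+; let x = [H+] at equilibrium.
x ≈ √(Ka·C₀) = √(1.9 × 10^-5 × 0.0144) = 5.23 × 10^-4 M
Fraction ionized = 5.23 × 10^-4 / 0.0144 = 0.0363 → 3.6%

3.6%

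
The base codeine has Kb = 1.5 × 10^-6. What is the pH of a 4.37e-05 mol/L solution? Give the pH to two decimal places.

pH = 8.87

C18H21NO3 + H2O ⇌ C18H22NO3+ + OH-
Kb = [OH-]²/(4.37e-05 − [OH-]) = 1.5 × 10^-6
The 5% rule fails; solving [OH-]² + Kb·[OH-] − Kb·C₀ = 0 exactly:
[OH-] = [−1.5e-06 + √(1.5e-06² + 2.62e-10)]/2 = 7.38 × 10^-6 M
pOH = 5.13, so pH = 14.00 − pOH = 8.87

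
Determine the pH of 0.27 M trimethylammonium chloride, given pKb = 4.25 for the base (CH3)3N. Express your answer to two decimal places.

pH = 5.16

(CH3)3NH+ is the conjugate acid of the weak base (CH3)3N.
Kb = 10^(−4.25) = 5.62 × 10^-5
Ka = Kw/Kb = 1.0×10^-14 / 5.62 × 10^-5 = 1.78 × 10^-10
Ka = [H+]²/(0.27 − [H+]) = 1.78 × 10^-10
Since Ka ≪ C₀, [H+] ≈ √(Ka·C₀) = 6.93 × 10^-6 M.
Check: 0.0026% ionized — well under 5%, approximation valid.
pH = −log(6.93 × 10^-6) = 5.16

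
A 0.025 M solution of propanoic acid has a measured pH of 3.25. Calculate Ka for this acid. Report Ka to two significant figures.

Ka = 1.3 × 10^-5

[H+] = 10^(-3.25) = 5.62 × 10^-4 M
At equilibrium [HA] = 0.025 − 5.62 × 10^-4 = 2.44 × 10^-2 M
Ka = [H+][A-]/[HA] = (5.62 × 10^-4)² / 2.44 × 10^-2 = 1.3 × 10^-5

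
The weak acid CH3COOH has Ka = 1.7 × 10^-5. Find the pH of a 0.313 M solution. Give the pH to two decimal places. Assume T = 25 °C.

CH3COOH ⇌ CH3COO- + H+
From the ICE table, Ka = x²/(0.313 − x) = 1.7 × 10^-5.
Since Ka ≪ C₀, x ≈ √(Ka·C₀) = 2.31 × 10^-3 M.
(x/C₀ = 0.74% < 5%, so the approximation holds.)
pH = −log[H+] = −log(2.31 × 10^-3) = 2.64

pH = 2.64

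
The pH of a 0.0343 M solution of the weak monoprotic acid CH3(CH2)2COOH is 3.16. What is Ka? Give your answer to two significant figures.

Ka = 1.4 × 10^-5

[H+] = 10^(-3.16) = 6.92 × 10^-4 M
At equilibrium [HA] = 0.0343 − 6.92 × 10^-4 = 3.36 × 10^-2 M
Ka = [H+][A-]/[HA] = (6.92 × 10^-4)² / 3.36 × 10^-2 = 1.4 × 10^-5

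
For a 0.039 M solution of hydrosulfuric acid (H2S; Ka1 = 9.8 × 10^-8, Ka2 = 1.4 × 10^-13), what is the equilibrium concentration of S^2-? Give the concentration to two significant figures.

First ionization gives [H+] ≈ [HS-] = 6.18 × 10^-5 M.
Second step: Ka2 = [H+][S^2-]/[HS-] ≈ [S^2-] (since [H+] ≈ [HS-]).
So [S^2-] ≈ Ka2.

1.4 × 10^-13 M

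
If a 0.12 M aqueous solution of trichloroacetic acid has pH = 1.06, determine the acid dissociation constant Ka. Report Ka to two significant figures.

[H+] = 10^(-1.06) = 8.71 × 10^-2 M
At equilibrium [HA] = 0.12 − 8.71 × 10^-2 = 3.29 × 10^-2 M
Ka = [H+][A-]/[HA] = (8.71 × 10^-2)² / 3.29 × 10^-2 = 2.3 × 10^-1

Ka = 2.3 × 10^-1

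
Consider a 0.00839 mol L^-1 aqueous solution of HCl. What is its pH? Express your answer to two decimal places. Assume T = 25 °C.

pH = 2.08

HCl is a strong acid and dissociates completely, so [H+] = 0.00839 M.
pH = -log(0.00839) = 2.08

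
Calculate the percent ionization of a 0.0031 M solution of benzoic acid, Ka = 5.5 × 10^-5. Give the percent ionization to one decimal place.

C6H5COOH ⇌ C6H5COO- + H+; let x = [H+] at equilibrium.
Solve x² + 5.5e-05x − 1.7e-07 = 0 → x = 3.86 × 10^-4 M
Fraction ionized = 3.86 × 10^-4 / 0.0031 = 0.1245 → 12.5%

12.5%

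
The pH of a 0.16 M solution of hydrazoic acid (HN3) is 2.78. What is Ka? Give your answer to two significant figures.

[H+] = 10^(-2.78) = 1.66 × 10^-3 M
At equilibrium [HA] = 0.16 − 1.66 × 10^-3 = 1.58 × 10^-1 M
Ka = [H+][A-]/[HA] = (1.66 × 10^-3)² / 1.58 × 10^-1 = 1.7 × 10^-5

Ka = 1.7 × 10^-5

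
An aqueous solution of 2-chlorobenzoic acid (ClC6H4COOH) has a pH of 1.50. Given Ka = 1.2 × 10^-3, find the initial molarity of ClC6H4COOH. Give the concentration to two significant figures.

C₀ = 8.6 × 10^-1 M

[H+] = 10^(-1.50) = 3.16 × 10^-2 M = x
Ka = x²/(C₀ − x) ⇒ C₀ = x + x²/Ka
C₀ = 3.16 × 10^-2 + (3.16 × 10^-2)²/(1.2 × 10^-3) = 8.64 × 10^-1 M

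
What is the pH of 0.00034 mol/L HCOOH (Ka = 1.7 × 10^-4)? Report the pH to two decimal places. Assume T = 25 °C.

HCOOH ⇌ HCOO- + H+
Ka = x²/(0.00034 − x) = 1.7 × 10^-4
The 5% rule fails; solving x² + Ka·x − Ka·C₀ = 0 exactly:
x = (−Ka + √(Ka² + 4·Ka·C₀))/2 = 1.70 × 10^-4 M
pH = −log(1.70 × 10^-4) = 3.77

pH = 3.77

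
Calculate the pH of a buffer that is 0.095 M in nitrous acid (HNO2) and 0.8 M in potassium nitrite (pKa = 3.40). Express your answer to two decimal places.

Using pH = pKa + log([base]/[acid]) with [base]/[acid] = 0.8/0.095:
pH = 3.40 + (+0.925) = 4.33

pH = 4.33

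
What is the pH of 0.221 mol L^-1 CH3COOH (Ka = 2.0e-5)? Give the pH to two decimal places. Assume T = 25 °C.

pH = 2.68

CH3COOH ⇌ CH3COO- + H+
From the ICE table, Ka = [H+]²/(0.221 − [H+]) = 2.0 × 10^-5.
Since Ka ≪ C₀, [H+] ≈ √(Ka·C₀) = 2.10 × 10^-3 M.
pH = −log[H+] = −log(2.10 × 10^-3) = 2.68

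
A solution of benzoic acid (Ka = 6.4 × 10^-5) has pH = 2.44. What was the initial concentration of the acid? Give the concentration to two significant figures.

[H+] = 10^(-2.44) = 3.63 × 10^-3 M = x
Ka = x²/(C₀ − x) ⇒ C₀ = x + x²/Ka
C₀ = 3.63 × 10^-3 + (3.63 × 10^-3)²/(6.4 × 10^-5) = 2.10 × 10^-1 M

C₀ = 2.1 × 10^-1 M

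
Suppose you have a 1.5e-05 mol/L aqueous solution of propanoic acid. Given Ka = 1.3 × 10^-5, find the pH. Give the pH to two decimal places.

CH3CH2COOH ⇌ CH3CH2COO- + H+
From the ICE table, Ka = x²/(1.5e-05 − x) = 1.3 × 10^-5.
The 5% rule fails; solving x² + Ka·x − Ka·C₀ = 0 exactly:
x = (−Ka + √(Ka² + 4·Ka·C₀))/2 = 8.90 × 10^-6 M
pH = −log(8.90 × 10^-6) = 5.05

pH = 5.05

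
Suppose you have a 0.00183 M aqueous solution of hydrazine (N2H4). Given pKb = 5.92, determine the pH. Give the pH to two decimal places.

N2H4 + H2O ⇌ N2H5+ + OH-
Kb = 10^(−5.92) = 1.20 × 10^-6
Kb = x²/(0.00183 − x) = 1.20 × 10^-6
Since Kb ≪ C₀, x ≈ √(Kb·C₀) = 4.69 × 10^-5 M.
pOH = −log(4.69 × 10^-5) = 4.33; pH = 14.00 − 4.33 = 9.67

pH = 9.67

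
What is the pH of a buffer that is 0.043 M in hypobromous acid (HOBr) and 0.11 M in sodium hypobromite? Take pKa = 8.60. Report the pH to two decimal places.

Using pH = pKa + log([base]/[acid]) with [base]/[acid] = 0.11/0.043:
pH = 8.60 + (+0.408) = 9.01

pH = 9.01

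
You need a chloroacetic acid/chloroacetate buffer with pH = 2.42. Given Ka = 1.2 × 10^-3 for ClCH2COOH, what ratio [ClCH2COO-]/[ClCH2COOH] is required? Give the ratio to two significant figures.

pKa = -log(1.2 × 10^-3) = 2.921
pH = pKa + log(r) ⇒ log(r) = 2.42 − 2.921 = -0.501
r = [ClCH2COO-]/[ClCH2COOH] = 10^(-0.501) = 0.316

ratio = 0.32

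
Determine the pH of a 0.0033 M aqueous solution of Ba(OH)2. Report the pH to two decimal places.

Ba(OH)2 is a strong base (each formula unit releases 2 OH-); [OH-] = 0.0066 M.
pOH = -log(0.0066) = 2.18
pH = 14.00 - 2.18 = 11.82

pH = 11.82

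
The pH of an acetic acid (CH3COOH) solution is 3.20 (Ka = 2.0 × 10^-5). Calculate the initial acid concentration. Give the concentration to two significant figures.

C₀ = 2.1 × 10^-2 M

[H+] = 10^(-3.20) = 6.31 × 10^-4 M = x
Ka = x²/(C₀ − x) ⇒ C₀ = x + x²/Ka
C₀ = 6.31 × 10^-4 + (6.31 × 10^-4)²/(2.0 × 10^-5) = 2.05 × 10^-2 M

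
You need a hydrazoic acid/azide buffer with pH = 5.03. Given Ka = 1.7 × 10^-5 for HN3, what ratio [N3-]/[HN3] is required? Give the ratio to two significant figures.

ratio = 1.8

pKa = -log(1.7 × 10^-5) = 4.770
pH = pKa + log(r) ⇒ log(r) = 5.03 − 4.770 = +0.260
r = [N3-]/[HN3] = 10^(+0.260) = 1.82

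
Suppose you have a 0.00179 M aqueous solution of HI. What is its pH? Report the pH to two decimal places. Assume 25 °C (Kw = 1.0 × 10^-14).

pH = 2.75

HI is a strong acid and dissociates completely, so [H+] = 0.00179 M.
pH = -log(0.00179) = 2.75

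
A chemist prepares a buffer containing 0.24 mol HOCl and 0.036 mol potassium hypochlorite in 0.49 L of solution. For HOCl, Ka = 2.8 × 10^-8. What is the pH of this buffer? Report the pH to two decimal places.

pH = 6.73

pKa = −log(2.8 × 10^-8) = 7.553
Henderson–Hasselbalch: pH = pKa + log([OCl-]/[HOCl]) = 7.553 + log(0.036/0.24)
pH = 7.553 + (-0.824) = 6.73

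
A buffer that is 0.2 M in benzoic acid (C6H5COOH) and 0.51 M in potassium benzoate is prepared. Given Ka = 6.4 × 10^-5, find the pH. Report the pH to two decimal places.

pH = 4.60

pKa = −log(6.4 × 10^-5) = 4.194
Using pH = pKa + log([base]/[acid]) with [base]/[acid] = 0.51/0.2:
pH = 4.194 + (+0.407) = 4.60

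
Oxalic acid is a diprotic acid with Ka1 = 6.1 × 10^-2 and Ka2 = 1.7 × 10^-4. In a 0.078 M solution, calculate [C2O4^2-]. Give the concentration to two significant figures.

First ionization gives [H+] ≈ [HC2O4-] = 4.49 × 10^-2 M.
Second step: Ka2 = [H+][C2O4^2-]/[HC2O4-] ≈ [C2O4^2-] (since [H+] ≈ [HC2O4-]).
So [C2O4^2-] ≈ Ka2.

1.7 × 10^-4 M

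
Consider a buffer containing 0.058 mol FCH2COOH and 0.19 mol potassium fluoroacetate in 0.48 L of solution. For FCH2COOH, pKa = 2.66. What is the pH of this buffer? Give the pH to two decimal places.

pH = 3.18

Using pH = pKa + log([base]/[acid]) with [base]/[acid] = 0.19/0.058:
pH = 2.66 + (+0.515) = 3.18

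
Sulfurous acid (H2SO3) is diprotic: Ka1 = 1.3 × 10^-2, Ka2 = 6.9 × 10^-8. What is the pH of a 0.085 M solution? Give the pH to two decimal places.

Since Ka1 ≫ Ka2, the first ionization dominates [H+].
Ka1 = x²/(0.085 − x) = 1.3 × 10^-2
Solving the quadratic: x = (−Ka1 + √(Ka1² + 4·Ka1·C₀))/2 = 2.74 × 10^-2 M
pH = −log(2.74 × 10^-2) = 1.56

pH = 1.56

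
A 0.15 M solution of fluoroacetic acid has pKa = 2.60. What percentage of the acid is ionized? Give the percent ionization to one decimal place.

FCH2COOH ⇌ FCH2COO- + H+; let x = [H+] at equilibrium.
Ka = 10^(−2.60) = 2.51 × 10^-3
Ka = x²/(C₀ − x); solving the quadratic gives x = 1.82 × 10^-2 M.
% ionization = x/C₀ × 100% = 1.82 × 10^-2/0.15 × 100% = 12.1%

12.1%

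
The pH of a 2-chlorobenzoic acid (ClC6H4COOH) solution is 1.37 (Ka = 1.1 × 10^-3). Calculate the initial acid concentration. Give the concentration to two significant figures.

[H+] = 10^(-1.37) = 4.27 × 10^-2 M = x
Ka = x²/(C₀ − x) ⇒ C₀ = x + x²/Ka
C₀ = 4.27 × 10^-2 + (4.27 × 10^-2)²/(1.1 × 10^-3) = 1.70 M

C₀ = 1.7 M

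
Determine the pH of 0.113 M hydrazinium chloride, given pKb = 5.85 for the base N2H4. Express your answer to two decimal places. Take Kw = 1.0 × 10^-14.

pH = 4.55

N2H5+ is the conjugate acid of the weak base N2H4.
Kb = 10^(−5.85) = 1.41 × 10^-6
Ka = Kw/Kb = 1.0×10^-14 / 1.41 × 10^-6 = 7.09 × 10^-9
From the ICE table, Ka = [H+]²/(0.113 − [H+]) = 7.09 × 10^-9.
Assume [H+] ≪ 0.113: [H+] ≈ √(7.09 × 10^-9 × 0.113) = 2.83 × 10^-5 M
pH = −log[H+] = −log(2.83 × 10^-5) = 4.55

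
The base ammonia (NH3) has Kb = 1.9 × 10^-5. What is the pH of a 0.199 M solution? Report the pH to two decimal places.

NH3 + H2O ⇌ NH4+ + OH-
Let x = [OH-] at equilibrium. Kb = x²/(0.199 − x).
Assume x ≪ 0.199: x ≈ √(1.9 × 10^-5 × 0.199) = 1.94 × 10^-3 M
Check: 0.98% ionized — well under 5%, approximation valid.
pOH = 2.71, so pH = 14.00 − pOH = 11.29

pH = 11.29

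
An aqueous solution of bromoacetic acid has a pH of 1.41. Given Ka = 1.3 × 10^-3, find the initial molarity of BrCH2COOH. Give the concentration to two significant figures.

C₀ = 1.2 M

[H+] = 10^(-1.41) = 3.89 × 10^-2 M = x
Ka = x²/(C₀ − x) ⇒ C₀ = x + x²/Ka
C₀ = 3.89 × 10^-2 + (3.89 × 10^-2)²/(1.3 × 10^-3) = 1.20 M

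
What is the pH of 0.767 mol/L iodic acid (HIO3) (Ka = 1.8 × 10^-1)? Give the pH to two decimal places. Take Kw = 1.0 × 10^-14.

HIO3 ⇌ IO3- + H+
Ka = x²/(0.767 − x) = 1.8 × 10^-1
Here C₀/Ka ≈ 4.26, so the small-x approximation fails. Use the quadratic:
x = (−Ka + √(Ka² + 4·Ka·C₀))/2 = 2.92 × 10^-1 M
pH = −log(2.92 × 10^-1) = 0.53

pH = 0.53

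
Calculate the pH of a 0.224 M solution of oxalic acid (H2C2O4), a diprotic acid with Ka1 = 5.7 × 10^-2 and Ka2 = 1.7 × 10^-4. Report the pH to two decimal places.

pH = 1.06

Since Ka1 ≫ Ka2, the first ionization dominates [H+].
Ka1 = x²/(0.224 − x) = 5.7 × 10^-2
Solving the quadratic: x = (−Ka1 + √(Ka1² + 4·Ka1·C₀))/2 = 8.80 × 10^-2 M
pH = −log(8.80 × 10^-2) = 1.06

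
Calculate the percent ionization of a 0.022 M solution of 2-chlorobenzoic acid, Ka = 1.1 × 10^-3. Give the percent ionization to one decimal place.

ClC6H4COOH ⇌ ClC6H4COO- + H+; let x = [H+] at equilibrium.
Solve x² + 0.0011x − 2.42e-05 = 0 → x = 4.40 × 10^-3 M
% ionization = x/C₀ × 100% = 4.40 × 10^-3/0.022 × 100% = 20.0%

20.0%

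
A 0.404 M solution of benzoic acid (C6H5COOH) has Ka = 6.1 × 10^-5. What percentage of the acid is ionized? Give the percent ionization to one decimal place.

1.2%

C6H5COOH ⇌ C6H5COO- + H+; let x = [H+] at equilibrium.
x ≈ √(Ka·C₀) = √(6.1 × 10^-5 × 0.404) = 4.96 × 10^-3 M
% ionization = x/C₀ × 100% = 4.96 × 10^-3/0.404 × 100% = 1.2%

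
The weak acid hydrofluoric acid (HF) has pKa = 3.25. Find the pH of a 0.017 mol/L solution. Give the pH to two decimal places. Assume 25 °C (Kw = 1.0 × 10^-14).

pH = 2.55

HF ⇌ F- + H+
Ka = 10^(−3.25) = 5.62 × 10^-4
Let x = [H+] at equilibrium. Ka = x²/(0.017 − x).
x is not negligible relative to C₀; solve x² + 0.000562·x − 9.55e-06 = 0.
x = [−0.000562 + √(0.000562² + 3.82e-05)]/2 = 2.82 × 10^-3 M
pH = −log(2.82 × 10^-3) = 2.55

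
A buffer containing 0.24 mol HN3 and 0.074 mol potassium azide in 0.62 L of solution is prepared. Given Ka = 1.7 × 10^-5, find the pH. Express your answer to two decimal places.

pKa = −log(1.7 × 10^-5) = 4.770
Henderson–Hasselbalch: pH = pKa + log([N3-]/[HN3]) = 4.770 + log(0.074/0.24)
pH = 4.770 + (-0.511) = 4.26

pH = 4.26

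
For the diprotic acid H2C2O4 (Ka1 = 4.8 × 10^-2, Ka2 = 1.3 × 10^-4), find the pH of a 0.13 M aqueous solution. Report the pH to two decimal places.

Ka1 ≫ Ka2, so treat the first dissociation as the only significant source of H+.
Ka1 = x²/(0.13 − x) = 4.8 × 10^-2
Solving the quadratic: x = (−Ka1 + √(Ka1² + 4·Ka1·C₀))/2 = 5.86 × 10^-2 M
pH = −log(5.86 × 10^-2) = 1.23

pH = 1.23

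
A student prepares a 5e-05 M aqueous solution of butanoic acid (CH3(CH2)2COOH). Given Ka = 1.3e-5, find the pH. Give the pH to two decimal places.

CH3(CH2)2COOH ⇌ CH3(CH2)2COO- + H+
Let x = [H+] at equilibrium. Ka = x²/(5e-05 − x).
The 5% rule fails; solving x² + Ka·x − Ka·C₀ = 0 exactly:
x = (−Ka + √(Ka² + 4·Ka·C₀))/2 = 1.98 × 10^-5 M
pH = −log(1.98 × 10^-5) = 4.70

pH = 4.70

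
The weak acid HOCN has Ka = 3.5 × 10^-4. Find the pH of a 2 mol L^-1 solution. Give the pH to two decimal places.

HOCN ⇌ OCN- + H+
From the ICE table, Ka = [H+]²/(2 − [H+]) = 3.5 × 10^-4.
Since Ka ≪ C₀, [H+] ≈ √(Ka·C₀) = 2.65 × 10^-2 M.
pH = −log[H+] = −log(2.65 × 10^-2) = 1.58

pH = 1.58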